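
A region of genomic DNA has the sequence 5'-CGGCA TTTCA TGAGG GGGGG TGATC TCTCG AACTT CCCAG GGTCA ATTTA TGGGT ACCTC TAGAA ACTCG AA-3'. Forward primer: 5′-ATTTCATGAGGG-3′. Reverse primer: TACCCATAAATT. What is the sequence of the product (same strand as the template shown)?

5'-ATTTCATGAGGGGGGGTGATCTCTCGAACTTCCCAGGGTCAATTTATGGGTA-3'

Forward primer ATTTCATGAGGG is found on the top strand at positions 5–16.
Taking the reverse complement of TACCCATAAATT gives AATTTATGGGTA, found at positions 45–56 on the template; the primer anneals here to the top strand with its 3' end pointing upstream.
The product is the template from position 5 through 56 (52 bp).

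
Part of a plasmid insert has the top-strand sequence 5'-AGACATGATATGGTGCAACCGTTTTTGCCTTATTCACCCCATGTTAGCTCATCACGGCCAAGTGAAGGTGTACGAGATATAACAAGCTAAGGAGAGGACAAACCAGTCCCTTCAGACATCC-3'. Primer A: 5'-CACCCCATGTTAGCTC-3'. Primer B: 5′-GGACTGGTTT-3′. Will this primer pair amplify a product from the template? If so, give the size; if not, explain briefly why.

Yes — a 75 bp product.

Primer A (CACCCCATGTTAGCTC) matches the top strand at positions 35–50; it acts as a forward primer.
Primer B's reverse complement is AAACCAGTCC, matching the top strand at positions 100–109; it acts as a reverse primer.
The 3' ends face each other across positions 35–109, giving a 75 bp product.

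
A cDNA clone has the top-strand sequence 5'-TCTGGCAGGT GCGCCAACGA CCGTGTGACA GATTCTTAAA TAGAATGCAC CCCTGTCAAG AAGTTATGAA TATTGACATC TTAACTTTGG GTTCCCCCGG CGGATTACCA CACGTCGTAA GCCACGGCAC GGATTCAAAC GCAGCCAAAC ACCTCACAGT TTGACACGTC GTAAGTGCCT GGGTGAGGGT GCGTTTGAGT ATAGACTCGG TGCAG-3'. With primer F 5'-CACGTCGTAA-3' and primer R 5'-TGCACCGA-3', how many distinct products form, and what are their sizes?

Two products: 104 bp, 50 bp

The forward primer CACGTCGTAA matches the top strand at positions 111–120, 165–174.
The reverse primer's reverse complement is TCGGTGCA, matching at positions 207–214.
Each forward site pairs with the reverse site to give a product ending at position 214: sizes 104, 50 bp.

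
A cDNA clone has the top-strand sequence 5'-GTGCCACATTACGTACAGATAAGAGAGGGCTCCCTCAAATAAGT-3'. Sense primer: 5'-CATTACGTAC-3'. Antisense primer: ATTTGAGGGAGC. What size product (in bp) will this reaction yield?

The forward primer matches the template at positions 7–16.
Taking the reverse complement of ATTTGAGGGAGC gives GCTCCCTCAAAT, found at positions 29–40 on the template; the primer anneals here to the top strand with its 3' end pointing upstream.
Product length = (reverse-primer end) − (forward-primer start) + 1 = 40 − 7 + 1 = 34 bp.

34 bp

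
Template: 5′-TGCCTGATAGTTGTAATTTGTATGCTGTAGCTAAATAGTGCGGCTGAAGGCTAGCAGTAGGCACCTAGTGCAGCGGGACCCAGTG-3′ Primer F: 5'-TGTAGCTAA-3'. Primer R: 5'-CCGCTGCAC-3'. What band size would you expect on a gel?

Forward primer TGTAGCTAA is found on the top strand at positions 26–34.
The reverse primer's reverse complement is GTGCAGCGG, which matches the template at positions 68–76.
Amplicon spans positions 26–76: 51 bp.

51 bp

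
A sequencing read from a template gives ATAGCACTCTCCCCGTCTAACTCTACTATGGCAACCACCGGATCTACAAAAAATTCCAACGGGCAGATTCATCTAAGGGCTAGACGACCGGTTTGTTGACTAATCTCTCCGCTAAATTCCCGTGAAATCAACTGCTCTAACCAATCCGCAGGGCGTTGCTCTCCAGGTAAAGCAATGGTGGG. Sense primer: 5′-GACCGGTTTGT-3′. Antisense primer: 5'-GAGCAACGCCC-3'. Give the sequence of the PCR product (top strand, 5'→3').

5'-GACCGGTTTGTTGACTAATCTCTCCGCTAAATTCCCGTGAAATCAACTGCTCTAACCAATCCGCAGGGCGTTGCTC-3'

The forward primer matches the template at positions 86–96.
The reverse primer's reverse complement is GGGCGTTGCTC, which matches the template at positions 151–161.
The product is the template from position 86 through 161 (76 bp).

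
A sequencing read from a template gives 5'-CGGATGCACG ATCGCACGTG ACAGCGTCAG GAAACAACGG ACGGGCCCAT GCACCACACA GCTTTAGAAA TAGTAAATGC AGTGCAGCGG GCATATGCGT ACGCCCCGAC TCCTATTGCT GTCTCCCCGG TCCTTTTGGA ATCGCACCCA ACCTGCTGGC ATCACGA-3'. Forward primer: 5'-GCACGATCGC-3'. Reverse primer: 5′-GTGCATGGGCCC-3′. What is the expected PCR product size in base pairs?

49 bp

The forward primer matches the template at positions 6–15.
The reverse primer's reverse complement is GGGCCCATGCAC, which matches the template at positions 43–54.
Product length = (reverse-primer end) − (forward-primer start) + 1 = 54 − 6 + 1 = 49 bp.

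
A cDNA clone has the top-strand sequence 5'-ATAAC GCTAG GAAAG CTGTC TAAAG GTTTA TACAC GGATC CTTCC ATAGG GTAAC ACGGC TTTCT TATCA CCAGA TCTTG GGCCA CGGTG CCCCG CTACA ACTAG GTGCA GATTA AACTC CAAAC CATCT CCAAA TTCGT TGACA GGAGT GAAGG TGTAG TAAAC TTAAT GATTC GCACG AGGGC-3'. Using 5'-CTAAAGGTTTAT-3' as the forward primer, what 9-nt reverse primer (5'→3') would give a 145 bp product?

The forward primer binds at positions 20–31, so a 145 bp product ends at position 20 + 145 − 1 = 164.
The reverse primer anneals to the top strand over positions 156–164, i.e. to TGTAGTAAA.
Its sequence written 5'→3' is the reverse complement: TTTACTACA.

5'-TTTACTACA-3'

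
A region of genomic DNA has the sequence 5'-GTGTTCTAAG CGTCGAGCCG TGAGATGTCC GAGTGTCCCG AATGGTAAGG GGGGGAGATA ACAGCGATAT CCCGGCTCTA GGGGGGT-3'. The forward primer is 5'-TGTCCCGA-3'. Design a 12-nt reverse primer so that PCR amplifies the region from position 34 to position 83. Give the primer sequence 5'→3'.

The product's 3' end on the top strand is position 83.
The reverse primer anneals to the top strand over positions 72–83, i.e. to CCGGCTCTAGGG.
Its sequence written 5'→3' is the reverse complement: CCCTAGAGCCGG.

5'-CCCTAGAGCCGG-3'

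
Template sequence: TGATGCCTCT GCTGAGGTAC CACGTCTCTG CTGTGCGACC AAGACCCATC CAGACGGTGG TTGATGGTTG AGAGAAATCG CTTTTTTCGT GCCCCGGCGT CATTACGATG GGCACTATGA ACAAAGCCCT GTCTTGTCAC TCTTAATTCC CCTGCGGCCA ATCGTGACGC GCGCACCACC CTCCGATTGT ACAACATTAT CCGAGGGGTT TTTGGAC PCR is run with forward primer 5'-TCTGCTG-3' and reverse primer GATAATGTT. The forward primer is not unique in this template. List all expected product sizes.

The forward primer TCTGCTG matches the top strand at positions 8–14, 27–33.
The reverse primer's reverse complement is AACATTATC, matching at positions 193–201.
Each forward site pairs with the reverse site to give a product ending at position 201: sizes 194, 175 bp.

194 bp, 175 bp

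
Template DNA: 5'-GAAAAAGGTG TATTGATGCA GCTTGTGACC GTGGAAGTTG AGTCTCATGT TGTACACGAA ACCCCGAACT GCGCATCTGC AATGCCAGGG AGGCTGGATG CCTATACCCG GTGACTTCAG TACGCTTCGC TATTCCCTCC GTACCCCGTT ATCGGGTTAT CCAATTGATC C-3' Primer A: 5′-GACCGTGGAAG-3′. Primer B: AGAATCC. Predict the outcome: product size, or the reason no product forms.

Primer B (AGAATCC) does not match the top strand, and its reverse complement GGATTCT does not match either.
With no annealing site for primer B, no amplification occurs.

No product — primer B has no binding site in the template.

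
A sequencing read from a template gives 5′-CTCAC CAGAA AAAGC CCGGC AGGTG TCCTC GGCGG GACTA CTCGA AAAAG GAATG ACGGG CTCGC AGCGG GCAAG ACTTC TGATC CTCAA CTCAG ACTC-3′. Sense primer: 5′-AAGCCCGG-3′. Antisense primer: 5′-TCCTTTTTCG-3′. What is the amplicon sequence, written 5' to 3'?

Forward primer AAGCCCGG is found on the top strand at positions 12–19.
Reverse complement of the reverse primer: CGAAAAAGGA. This occurs on the top strand at positions 43–52.
The product is the template from position 12 through 52 (41 bp).

5'-AAGCCCGGCAGGTGTCCTCGGCGGGACTACTCGAAAAAGGA-3'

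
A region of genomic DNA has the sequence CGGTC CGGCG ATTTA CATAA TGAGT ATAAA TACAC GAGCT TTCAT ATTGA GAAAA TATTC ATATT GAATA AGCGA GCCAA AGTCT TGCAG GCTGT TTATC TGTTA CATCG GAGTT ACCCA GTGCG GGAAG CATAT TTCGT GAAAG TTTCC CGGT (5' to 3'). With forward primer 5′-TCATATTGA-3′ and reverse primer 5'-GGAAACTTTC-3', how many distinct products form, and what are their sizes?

Two products: 109 bp, 92 bp

The forward primer TCATATTGA matches the top strand at positions 42–50, 59–67.
The reverse primer's reverse complement is GAAAGTTTCC, matching at positions 141–150.
Each forward site pairs with the reverse site to give a product ending at position 150: sizes 109, 92 bp.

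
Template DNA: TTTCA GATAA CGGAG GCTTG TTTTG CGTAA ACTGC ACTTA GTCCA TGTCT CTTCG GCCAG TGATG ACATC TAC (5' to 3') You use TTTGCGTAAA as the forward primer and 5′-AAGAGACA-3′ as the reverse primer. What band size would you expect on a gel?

32 bp

Scanning the template, TTTGCGTAAA occurs at positions 22–31; this primer anneals to the bottom strand there with its 3' end pointing downstream.
The reverse primer's reverse complement is TGTCTCTT, which matches the template at positions 46–53.
Product length = (reverse-primer end) − (forward-primer start) + 1 = 53 − 22 + 1 = 32 bp.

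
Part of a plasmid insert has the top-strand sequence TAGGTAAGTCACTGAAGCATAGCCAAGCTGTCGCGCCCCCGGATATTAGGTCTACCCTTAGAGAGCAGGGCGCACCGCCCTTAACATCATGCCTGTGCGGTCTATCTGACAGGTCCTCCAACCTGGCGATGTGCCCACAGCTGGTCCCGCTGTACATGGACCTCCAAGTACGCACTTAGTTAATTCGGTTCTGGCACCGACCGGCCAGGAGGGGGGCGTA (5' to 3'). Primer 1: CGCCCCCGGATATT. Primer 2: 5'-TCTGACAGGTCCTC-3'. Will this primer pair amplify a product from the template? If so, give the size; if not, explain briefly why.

Primer 1 (CGCCCCCGGATATT) matches the top strand at positions 34–47 (3' end points downstream).
Primer 2 (TCTGACAGGTCCTC) also matches the top strand directly, at positions 105–118 — its reverse complement GAGGACCTGTCAGA is not present.
Both primers anneal to the bottom strand with 3' ends pointing the same way, so neither can prime synthesis back toward the other.

No product — both primers anneal to the same strand and extend in the same direction.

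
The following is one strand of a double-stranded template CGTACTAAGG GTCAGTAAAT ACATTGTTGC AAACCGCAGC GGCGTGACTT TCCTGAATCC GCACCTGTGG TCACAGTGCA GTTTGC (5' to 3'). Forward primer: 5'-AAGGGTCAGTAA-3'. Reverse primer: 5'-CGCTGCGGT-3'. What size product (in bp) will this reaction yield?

35 bp

Forward primer AAGGGTCAGTAA is found on the top strand at positions 7–18.
The reverse primer's reverse complement is ACCGCAGCG, which matches the template at positions 33–41.
The product runs from position 7 to position 41, so its length is 41 − 7 + 1 = 35 bp.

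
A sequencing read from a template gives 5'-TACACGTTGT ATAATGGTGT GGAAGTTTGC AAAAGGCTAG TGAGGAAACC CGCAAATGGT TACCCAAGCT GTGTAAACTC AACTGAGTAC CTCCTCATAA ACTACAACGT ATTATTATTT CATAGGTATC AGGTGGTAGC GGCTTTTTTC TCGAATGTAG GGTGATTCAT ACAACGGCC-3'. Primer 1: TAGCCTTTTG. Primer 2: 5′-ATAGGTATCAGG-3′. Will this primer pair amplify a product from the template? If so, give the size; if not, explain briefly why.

No product — the primers' 3' ends point away from each other.

Primer 1 (TAGCCTTTTG) has reverse complement CAAAAGGCTA, which matches the top strand at positions 30–39; primer 1 anneals to the top strand there with its 3' end pointing upstream toward position 30.
Primer 2 (ATAGGTATCAGG) matches the top strand directly at positions 122–133; it anneals to the bottom strand with its 3' end pointing downstream toward position 133.
The 3' ends diverge (primer 1 extends toward position 1, primer 2 toward position 179), so the primers never converge on a shared product.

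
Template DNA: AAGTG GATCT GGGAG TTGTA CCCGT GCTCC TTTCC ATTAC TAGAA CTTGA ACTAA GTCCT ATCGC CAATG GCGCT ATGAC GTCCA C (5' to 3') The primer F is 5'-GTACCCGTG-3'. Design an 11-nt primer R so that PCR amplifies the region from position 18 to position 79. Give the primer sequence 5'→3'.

5'-TCATAGCGCCA-3'

The product's 3' end on the top strand is position 79.
The reverse primer anneals to the top strand over positions 69–79, i.e. to TGGCGCTATGA.
Its sequence written 5'→3' is the reverse complement: TCATAGCGCCA.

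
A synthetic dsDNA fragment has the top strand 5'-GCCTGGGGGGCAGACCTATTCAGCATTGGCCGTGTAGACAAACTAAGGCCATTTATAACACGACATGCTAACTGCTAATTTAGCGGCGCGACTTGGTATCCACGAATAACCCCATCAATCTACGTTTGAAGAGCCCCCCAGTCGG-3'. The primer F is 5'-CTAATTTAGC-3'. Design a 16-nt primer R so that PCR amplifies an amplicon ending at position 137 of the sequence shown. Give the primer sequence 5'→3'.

5'-GGGGCTCTTCAAACGT-3'

The forward primer binds at positions 75–84; the product's 3' end on the top strand is position 137.
The reverse primer anneals to the top strand over positions 122–137, i.e. to ACGTTTGAAGAGCCCC.
Its sequence written 5'→3' is the reverse complement: GGGGCTCTTCAAACGT.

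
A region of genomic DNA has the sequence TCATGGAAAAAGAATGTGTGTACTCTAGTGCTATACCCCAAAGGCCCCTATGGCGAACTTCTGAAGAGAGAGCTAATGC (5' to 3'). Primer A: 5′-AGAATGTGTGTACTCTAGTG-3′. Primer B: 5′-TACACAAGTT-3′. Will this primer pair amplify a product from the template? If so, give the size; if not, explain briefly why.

Primer B (TACACAAGTT) does not match the top strand, and its reverse complement AACTTGTGTA does not match either.
With no annealing site for primer B, no amplification occurs.

No product — primer B has no binding site in the template.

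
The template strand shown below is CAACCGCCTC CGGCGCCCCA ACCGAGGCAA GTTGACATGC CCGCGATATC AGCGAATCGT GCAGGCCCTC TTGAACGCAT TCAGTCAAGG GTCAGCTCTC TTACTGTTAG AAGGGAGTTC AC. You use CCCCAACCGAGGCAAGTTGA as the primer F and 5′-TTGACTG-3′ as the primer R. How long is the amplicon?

73 bp

Scanning the template, CCCCAACCGAGGCAAGTTGA occurs at positions 16–35; this primer anneals to the bottom strand there with its 3' end pointing downstream.
Taking the reverse complement of TTGACTG gives CAGTCAA, found at positions 82–88 on the template; the primer anneals here to the top strand with its 3' end pointing upstream.
The product runs from position 16 to position 88, so its length is 88 − 16 + 1 = 73 bp.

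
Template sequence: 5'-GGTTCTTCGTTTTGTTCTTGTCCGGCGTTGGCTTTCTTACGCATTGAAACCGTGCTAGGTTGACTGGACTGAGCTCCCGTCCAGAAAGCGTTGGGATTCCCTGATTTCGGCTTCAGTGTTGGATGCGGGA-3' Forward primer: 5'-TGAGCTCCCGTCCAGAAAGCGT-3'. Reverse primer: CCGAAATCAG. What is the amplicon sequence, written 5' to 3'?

Forward primer TGAGCTCCCGTCCAGAAAGCGT is found on the top strand at positions 70–91.
Reverse complement of the reverse primer: CTGATTTCGG. This occurs on the top strand at positions 101–110.
The product is the template from position 70 through 110 (41 bp).

5'-TGAGCTCCCGTCCAGAAAGCGTTGGGATTCCCTGATTTCGG-3'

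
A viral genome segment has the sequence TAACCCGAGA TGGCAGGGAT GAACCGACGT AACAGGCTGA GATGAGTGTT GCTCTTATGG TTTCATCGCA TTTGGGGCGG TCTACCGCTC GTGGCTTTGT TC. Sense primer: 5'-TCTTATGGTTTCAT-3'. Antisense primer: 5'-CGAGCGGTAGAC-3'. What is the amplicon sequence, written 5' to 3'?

5'-TCTTATGGTTTCATCGCATTTGGGGCGGTCTACCGCTCG-3'

Forward primer TCTTATGGTTTCAT is found on the top strand at positions 53–66.
The reverse primer's reverse complement is GTCTACCGCTCG, which matches the template at positions 80–91.
The product is the template from position 53 through 91 (39 bp).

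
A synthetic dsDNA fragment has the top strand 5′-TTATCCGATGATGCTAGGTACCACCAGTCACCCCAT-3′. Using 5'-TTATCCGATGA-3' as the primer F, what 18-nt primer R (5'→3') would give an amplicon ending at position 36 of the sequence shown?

The forward primer binds at positions 1–11; the product's 3' end on the top strand is position 36.
The reverse primer anneals to the top strand over positions 19–36, i.e. to TACCACCAGTCACCCCAT.
Its sequence written 5'→3' is the reverse complement: ATGGGGTGACTGGTGGTA.

5'-ATGGGGTGACTGGTGGTA-3'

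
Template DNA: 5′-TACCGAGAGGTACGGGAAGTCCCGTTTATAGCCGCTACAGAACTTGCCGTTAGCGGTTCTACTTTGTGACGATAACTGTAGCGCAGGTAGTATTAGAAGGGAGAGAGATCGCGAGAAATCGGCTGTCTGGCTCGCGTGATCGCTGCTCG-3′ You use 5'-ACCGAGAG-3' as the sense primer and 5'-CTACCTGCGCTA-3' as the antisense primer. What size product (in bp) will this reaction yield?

89 bp

The forward primer matches the template at positions 2–9.
Taking the reverse complement of CTACCTGCGCTA gives TAGCGCAGGTAG, found at positions 79–90 on the template; the primer anneals here to the top strand with its 3' end pointing upstream.
Amplicon spans positions 2–90: 89 bp.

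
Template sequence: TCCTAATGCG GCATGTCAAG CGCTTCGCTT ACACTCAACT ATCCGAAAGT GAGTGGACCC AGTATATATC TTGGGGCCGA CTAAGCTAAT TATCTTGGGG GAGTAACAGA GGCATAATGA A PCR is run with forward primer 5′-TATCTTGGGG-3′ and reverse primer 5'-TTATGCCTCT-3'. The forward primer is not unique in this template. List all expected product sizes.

51 bp, 27 bp

The forward primer TATCTTGGGG matches the top strand at positions 67–76, 91–100.
The reverse primer's reverse complement is AGAGGCATAA, matching at positions 108–117.
Each forward site pairs with the reverse site to give a product ending at position 117: sizes 51, 27 bp.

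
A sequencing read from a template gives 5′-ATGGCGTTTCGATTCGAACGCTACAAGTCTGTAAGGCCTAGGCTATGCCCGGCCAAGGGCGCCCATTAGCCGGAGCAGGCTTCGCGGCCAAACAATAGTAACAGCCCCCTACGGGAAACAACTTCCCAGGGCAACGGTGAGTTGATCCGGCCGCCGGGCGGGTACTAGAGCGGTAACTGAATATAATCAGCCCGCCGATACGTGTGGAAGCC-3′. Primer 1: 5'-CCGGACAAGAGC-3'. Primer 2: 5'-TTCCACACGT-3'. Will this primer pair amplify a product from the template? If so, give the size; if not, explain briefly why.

Primer 1 (CCGGACAAGAGC) does not match the top strand, and its reverse complement GCTCTTGTCCGG does not match either.
With no annealing site for primer 1, no amplification occurs.

No product — primer 1 has no binding site in the template.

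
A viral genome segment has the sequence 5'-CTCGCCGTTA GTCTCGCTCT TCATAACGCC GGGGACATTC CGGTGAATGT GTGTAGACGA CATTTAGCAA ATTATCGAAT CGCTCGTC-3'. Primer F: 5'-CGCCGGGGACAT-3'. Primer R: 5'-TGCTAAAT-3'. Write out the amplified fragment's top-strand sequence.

Forward primer CGCCGGGGACAT is found on the top strand at positions 27–38.
The reverse primer's reverse complement is ATTTAGCA, which matches the template at positions 62–69.
The product is the template from position 27 through 69 (43 bp).

5'-CGCCGGGGACATTCCGGTGAATGTGTGTAGACGACATTTAGCA-3'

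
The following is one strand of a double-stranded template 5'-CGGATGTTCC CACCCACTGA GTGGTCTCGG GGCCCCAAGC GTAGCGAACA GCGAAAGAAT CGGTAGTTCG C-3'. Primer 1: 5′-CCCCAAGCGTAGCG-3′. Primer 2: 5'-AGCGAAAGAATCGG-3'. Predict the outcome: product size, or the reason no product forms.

Primer 1 (CCCCAAGCGTAGCG) matches the top strand at positions 33–46 (3' end points downstream).
Primer 2 (AGCGAAAGAATCGG) also matches the top strand directly, at positions 50–63 — its reverse complement CCGATTCTTTCGCT is not present.
Both primers anneal to the bottom strand with 3' ends pointing the same way, so neither can prime synthesis back toward the other.

No product — both primers anneal to the same strand and extend in the same direction.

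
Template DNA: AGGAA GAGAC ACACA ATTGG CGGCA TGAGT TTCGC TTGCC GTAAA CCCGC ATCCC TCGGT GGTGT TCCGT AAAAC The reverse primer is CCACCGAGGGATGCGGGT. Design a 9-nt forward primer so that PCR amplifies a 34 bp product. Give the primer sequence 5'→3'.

5'-GTTTCGCTT-3'

The reverse primer's reverse complement ACCCGCATCCCTCGGTGG matches the template at positions 45–62, so the product ends at position 62.
A 34 bp product then starts at position 62 − 34 + 1 = 29.
The forward primer is identical to the top strand there: GTTTCGCTT.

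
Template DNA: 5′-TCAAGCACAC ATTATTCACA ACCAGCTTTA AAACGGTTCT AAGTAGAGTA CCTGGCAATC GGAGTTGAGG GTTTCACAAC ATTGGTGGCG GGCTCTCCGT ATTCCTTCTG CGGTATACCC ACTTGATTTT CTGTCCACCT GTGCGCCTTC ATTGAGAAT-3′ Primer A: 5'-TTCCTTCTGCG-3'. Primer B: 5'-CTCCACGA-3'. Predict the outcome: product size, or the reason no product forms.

No product — primer B has no binding site in the template.

Primer B (CTCCACGA) does not match the top strand, and its reverse complement TCGTGGAG does not match either.
With no annealing site for primer B, no amplification occurs.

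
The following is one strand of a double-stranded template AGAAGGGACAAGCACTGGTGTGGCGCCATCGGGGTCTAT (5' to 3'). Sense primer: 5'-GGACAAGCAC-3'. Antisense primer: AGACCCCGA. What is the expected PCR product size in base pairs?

Forward primer GGACAAGCAC is found on the top strand at positions 6–15.
The reverse primer's reverse complement is TCGGGGTCT, which matches the template at positions 29–37.
Product length = (reverse-primer end) − (forward-primer start) + 1 = 37 − 6 + 1 = 32 bp.

32 bp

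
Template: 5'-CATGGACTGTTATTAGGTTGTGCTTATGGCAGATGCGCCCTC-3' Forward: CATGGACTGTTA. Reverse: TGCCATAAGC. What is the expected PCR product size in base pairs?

31 bp

Forward primer CATGGACTGTTA is found on the top strand at positions 1–12.
The reverse primer's reverse complement is GCTTATGGCA, which matches the template at positions 22–31.
Amplicon spans positions 1–31: 31 bp.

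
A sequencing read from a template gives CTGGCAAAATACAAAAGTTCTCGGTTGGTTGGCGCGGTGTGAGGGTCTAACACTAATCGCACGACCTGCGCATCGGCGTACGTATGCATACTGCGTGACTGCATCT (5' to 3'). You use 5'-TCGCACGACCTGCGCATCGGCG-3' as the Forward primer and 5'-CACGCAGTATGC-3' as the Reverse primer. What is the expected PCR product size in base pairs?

The forward primer matches the template at positions 57–78.
Taking the reverse complement of CACGCAGTATGC gives GCATACTGCGTG, found at positions 86–97 on the template; the primer anneals here to the top strand with its 3' end pointing upstream.
Product length = (reverse-primer end) − (forward-primer start) + 1 = 97 − 57 + 1 = 41 bp.

41 bp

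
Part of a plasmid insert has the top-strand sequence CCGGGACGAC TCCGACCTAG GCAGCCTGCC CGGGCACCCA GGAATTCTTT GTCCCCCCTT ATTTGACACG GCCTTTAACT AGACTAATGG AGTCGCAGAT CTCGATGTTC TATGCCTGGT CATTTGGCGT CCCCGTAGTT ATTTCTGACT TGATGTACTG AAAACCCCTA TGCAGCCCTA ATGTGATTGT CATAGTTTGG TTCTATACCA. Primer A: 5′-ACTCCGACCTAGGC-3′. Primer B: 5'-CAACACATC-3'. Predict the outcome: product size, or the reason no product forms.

No product — primer B has no binding site in the template.

Primer B (CAACACATC) does not match the top strand, and its reverse complement GATGTGTTG does not match either.
With no annealing site for primer B, no amplification occurs.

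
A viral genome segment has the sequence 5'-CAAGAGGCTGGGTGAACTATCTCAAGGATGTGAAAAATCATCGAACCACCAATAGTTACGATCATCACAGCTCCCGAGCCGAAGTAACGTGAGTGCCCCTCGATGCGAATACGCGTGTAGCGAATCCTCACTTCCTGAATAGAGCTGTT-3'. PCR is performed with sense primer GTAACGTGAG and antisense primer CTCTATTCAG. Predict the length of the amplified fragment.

61 bp

Scanning the template, GTAACGTGAG occurs at positions 84–93; this primer anneals to the bottom strand there with its 3' end pointing downstream.
Taking the reverse complement of CTCTATTCAG gives CTGAATAGAG, found at positions 135–144 on the template; the primer anneals here to the top strand with its 3' end pointing upstream.
Amplicon spans positions 84–144: 61 bp.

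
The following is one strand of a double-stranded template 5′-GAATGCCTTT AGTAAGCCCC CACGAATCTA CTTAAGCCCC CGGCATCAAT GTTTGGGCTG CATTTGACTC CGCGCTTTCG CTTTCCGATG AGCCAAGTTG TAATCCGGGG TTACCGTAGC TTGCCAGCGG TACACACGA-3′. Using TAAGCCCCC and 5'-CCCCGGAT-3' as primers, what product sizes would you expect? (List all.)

98 bp, 78 bp

The forward primer TAAGCCCCC matches the top strand at positions 13–21, 33–41.
The reverse primer's reverse complement is ATCCGGGG, matching at positions 103–110.
Each forward site pairs with the reverse site to give a product ending at position 110: sizes 98, 78 bp.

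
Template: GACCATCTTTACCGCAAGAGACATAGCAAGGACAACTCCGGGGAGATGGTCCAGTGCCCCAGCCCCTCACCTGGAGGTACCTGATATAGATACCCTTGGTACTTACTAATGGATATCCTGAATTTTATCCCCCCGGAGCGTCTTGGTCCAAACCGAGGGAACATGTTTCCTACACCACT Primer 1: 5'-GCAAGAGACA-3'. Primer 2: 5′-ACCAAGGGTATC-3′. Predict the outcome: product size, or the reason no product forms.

Primer 1 (GCAAGAGACA) matches the top strand at positions 14–23; it acts as a forward primer.
Primer 2's reverse complement is GATACCCTTGGT, matching the top strand at positions 89–100; it acts as a reverse primer.
The 3' ends face each other across positions 14–100, giving an 87 bp product.

Yes — an 87 bp product.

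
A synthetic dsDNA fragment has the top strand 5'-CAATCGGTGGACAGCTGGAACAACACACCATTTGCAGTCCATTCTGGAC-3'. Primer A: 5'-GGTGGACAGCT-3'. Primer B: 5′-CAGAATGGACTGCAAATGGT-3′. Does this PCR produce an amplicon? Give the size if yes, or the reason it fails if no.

Primer A (GGTGGACAGCT) matches the top strand at positions 6–16; it acts as a forward primer.
Primer B's reverse complement is ACCATTTGCAGTCCATTCTG, matching the top strand at positions 27–46; it acts as a reverse primer.
The 3' ends face each other across positions 6–46, giving a 41 bp product.

Yes — a 41 bp product.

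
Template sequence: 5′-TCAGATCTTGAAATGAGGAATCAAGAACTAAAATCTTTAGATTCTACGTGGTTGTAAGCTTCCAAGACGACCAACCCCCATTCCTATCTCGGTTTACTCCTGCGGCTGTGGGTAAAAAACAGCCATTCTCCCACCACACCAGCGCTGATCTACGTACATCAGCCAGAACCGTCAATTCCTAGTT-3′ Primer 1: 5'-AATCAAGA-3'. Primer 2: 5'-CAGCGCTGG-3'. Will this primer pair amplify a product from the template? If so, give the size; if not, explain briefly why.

Primer 1 (AATCAAGA) matches the top strand at positions 19–26; it acts as a forward primer.
Primer 2's reverse complement is CCAGCGCTG, matching the top strand at positions 139–147; it acts as a reverse primer.
The 3' ends face each other across positions 19–147, giving a 129 bp product.

Yes — a 129 bp product.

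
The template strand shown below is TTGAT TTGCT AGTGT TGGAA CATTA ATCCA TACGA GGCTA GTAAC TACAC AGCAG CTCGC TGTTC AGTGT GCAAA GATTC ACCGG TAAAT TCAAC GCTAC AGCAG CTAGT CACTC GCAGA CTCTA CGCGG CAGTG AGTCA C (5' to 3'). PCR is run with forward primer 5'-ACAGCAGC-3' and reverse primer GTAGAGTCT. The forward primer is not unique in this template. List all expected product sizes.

78 bp, 28 bp

The forward primer ACAGCAGC matches the top strand at positions 49–56, 99–106.
The reverse primer's reverse complement is AGACTCTAC, matching at positions 118–126.
Each forward site pairs with the reverse site to give a product ending at position 126: sizes 78, 28 bp.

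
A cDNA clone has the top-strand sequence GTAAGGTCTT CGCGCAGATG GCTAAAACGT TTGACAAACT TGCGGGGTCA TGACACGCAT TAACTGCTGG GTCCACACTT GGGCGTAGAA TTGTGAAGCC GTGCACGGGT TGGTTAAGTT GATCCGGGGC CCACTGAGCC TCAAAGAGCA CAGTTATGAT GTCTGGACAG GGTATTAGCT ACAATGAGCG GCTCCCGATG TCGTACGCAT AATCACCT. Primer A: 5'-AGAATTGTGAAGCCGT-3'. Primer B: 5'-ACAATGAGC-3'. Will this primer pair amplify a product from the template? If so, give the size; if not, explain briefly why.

Primer A (AGAATTGTGAAGCCGT) matches the top strand at positions 87–102 (3' end points downstream).
Primer B (ACAATGAGC) also matches the top strand directly, at positions 181–189 — its reverse complement GCTCATTGT is not present.
Both primers anneal to the bottom strand with 3' ends pointing the same way, so neither can prime synthesis back toward the other.

No product — both primers anneal to the same strand and extend in the same direction.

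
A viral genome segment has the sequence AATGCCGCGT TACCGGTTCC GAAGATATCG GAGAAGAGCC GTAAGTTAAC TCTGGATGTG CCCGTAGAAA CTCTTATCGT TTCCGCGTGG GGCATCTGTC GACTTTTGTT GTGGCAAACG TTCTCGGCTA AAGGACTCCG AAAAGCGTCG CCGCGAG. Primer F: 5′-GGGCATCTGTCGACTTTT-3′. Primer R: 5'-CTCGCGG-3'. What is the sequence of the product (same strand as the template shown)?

Scanning the template, GGGCATCTGTCGACTTTT occurs at positions 90–107; this primer anneals to the bottom strand there with its 3' end pointing downstream.
Taking the reverse complement of CTCGCGG gives CCGCGAG, found at positions 151–157 on the template; the primer anneals here to the top strand with its 3' end pointing upstream.
The product is the template from position 90 through 157 (68 bp).

5'-GGGCATCTGTCGACTTTTGTTGTGGCAAACGTTCTCGGCTAAAGGACTCCGAAAAGCGTCGCCGCGAG-3'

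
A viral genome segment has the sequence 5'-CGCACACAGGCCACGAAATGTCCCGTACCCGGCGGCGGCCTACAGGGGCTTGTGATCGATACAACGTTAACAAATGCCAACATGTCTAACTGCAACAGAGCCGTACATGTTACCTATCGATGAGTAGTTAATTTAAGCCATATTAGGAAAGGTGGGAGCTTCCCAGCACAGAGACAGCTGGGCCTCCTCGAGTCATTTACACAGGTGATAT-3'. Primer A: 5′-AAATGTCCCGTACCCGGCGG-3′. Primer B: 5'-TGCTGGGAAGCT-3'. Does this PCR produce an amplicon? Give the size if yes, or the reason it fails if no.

Yes — a 153 bp product.

Primer A (AAATGTCCCGTACCCGGCGG) matches the top strand at positions 16–35; it acts as a forward primer.
Primer B's reverse complement is AGCTTCCCAGCA, matching the top strand at positions 157–168; it acts as a reverse primer.
The 3' ends face each other across positions 16–168, giving a 153 bp product.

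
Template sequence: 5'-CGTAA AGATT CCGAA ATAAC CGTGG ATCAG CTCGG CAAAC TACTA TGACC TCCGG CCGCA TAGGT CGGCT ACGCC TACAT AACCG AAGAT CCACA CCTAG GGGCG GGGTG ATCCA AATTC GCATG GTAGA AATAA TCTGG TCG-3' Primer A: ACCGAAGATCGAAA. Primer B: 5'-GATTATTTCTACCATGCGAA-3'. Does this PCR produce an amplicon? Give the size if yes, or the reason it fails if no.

No product — primer A has no binding site in the template.

Primer A (ACCGAAGATCGAAA) does not match the top strand, and its reverse complement TTTCGATCTTCGGT does not match either.
With no annealing site for primer A, no amplification occurs.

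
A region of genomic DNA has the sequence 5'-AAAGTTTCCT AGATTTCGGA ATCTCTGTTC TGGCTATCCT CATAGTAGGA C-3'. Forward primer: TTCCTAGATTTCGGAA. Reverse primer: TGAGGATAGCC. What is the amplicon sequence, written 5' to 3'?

5'-TTCCTAGATTTCGGAATCTCTGTTCTGGCTATCCTCA-3'

The forward primer matches the template at positions 6–21.
Reverse complement of the reverse primer: GGCTATCCTCA. This occurs on the top strand at positions 32–42.
The product is the template from position 6 through 42 (37 bp).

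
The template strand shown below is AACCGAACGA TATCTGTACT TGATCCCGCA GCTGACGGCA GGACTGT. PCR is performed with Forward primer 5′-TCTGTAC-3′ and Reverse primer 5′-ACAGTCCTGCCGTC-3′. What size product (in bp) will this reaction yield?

Forward primer TCTGTAC is found on the top strand at positions 13–19.
Taking the reverse complement of ACAGTCCTGCCGTC gives GACGGCAGGACTGT, found at positions 34–47 on the template; the primer anneals here to the top strand with its 3' end pointing upstream.
Amplicon spans positions 13–47: 35 bp.

35 bp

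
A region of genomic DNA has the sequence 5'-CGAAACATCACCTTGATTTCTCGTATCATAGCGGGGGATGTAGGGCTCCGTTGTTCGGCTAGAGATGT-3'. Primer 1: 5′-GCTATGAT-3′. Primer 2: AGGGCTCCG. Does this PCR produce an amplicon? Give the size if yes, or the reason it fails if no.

No product — the primers' 3' ends point away from each other.

Primer 1 (GCTATGAT) has reverse complement ATCATAGC, which matches the top strand at positions 25–32; primer 1 anneals to the top strand there with its 3' end pointing upstream toward position 25.
Primer 2 (AGGGCTCCG) matches the top strand directly at positions 42–50; it anneals to the bottom strand with its 3' end pointing downstream toward position 50.
The 3' ends diverge (primer 1 extends toward position 1, primer 2 toward position 68), so the primers never converge on a shared product.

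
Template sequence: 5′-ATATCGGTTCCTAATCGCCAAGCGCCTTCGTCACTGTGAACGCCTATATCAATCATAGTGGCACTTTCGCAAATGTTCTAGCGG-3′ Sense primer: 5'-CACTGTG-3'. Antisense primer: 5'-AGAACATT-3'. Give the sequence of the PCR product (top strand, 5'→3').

5'-CACTGTGAACGCCTATATCAATCATAGTGGCACTTTCGCAAATGTTCT-3'

Scanning the template, CACTGTG occurs at positions 32–38; this primer anneals to the bottom strand there with its 3' end pointing downstream.
Taking the reverse complement of AGAACATT gives AATGTTCT, found at positions 72–79 on the template; the primer anneals here to the top strand with its 3' end pointing upstream.
The product is the template from position 32 through 79 (48 bp).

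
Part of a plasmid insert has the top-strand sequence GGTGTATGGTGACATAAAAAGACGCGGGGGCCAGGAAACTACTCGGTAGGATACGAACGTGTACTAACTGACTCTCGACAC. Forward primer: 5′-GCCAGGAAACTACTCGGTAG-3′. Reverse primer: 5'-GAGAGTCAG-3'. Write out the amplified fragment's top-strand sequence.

The forward primer matches the template at positions 30–49.
Reverse complement of the reverse primer: CTGACTCTC. This occurs on the top strand at positions 68–76.
The product is the template from position 30 through 76 (47 bp).

5'-GCCAGGAAACTACTCGGTAGGATACGAACGTGTACTAACTGACTCTC-3'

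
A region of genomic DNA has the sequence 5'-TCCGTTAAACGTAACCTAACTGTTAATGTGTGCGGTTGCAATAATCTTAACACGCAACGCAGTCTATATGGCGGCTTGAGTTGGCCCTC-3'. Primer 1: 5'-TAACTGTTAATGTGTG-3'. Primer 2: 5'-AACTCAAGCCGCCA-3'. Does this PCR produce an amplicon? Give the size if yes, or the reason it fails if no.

Yes — a 66 bp product.

Primer 1 (TAACTGTTAATGTGTG) matches the top strand at positions 17–32; it acts as a forward primer.
Primer 2's reverse complement is TGGCGGCTTGAGTT, matching the top strand at positions 69–82; it acts as a reverse primer.
The 3' ends face each other across positions 17–82, giving a 66 bp product.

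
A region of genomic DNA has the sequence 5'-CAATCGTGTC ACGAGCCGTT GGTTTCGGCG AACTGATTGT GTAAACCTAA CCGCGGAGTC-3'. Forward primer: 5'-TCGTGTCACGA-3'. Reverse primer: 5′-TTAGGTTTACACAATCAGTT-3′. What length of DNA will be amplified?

47 bp

Scanning the template, TCGTGTCACGA occurs at positions 4–14; this primer anneals to the bottom strand there with its 3' end pointing downstream.
Taking the reverse complement of TTAGGTTTACACAATCAGTT gives AACTGATTGTGTAAACCTAA, found at positions 31–50 on the template; the primer anneals here to the top strand with its 3' end pointing upstream.
Product length = (reverse-primer end) − (forward-primer start) + 1 = 50 − 4 + 1 = 47 bp.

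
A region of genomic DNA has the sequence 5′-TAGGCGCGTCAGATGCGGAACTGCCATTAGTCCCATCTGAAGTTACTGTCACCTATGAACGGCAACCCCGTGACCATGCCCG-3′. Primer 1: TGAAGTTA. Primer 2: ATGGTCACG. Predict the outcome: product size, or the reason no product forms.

Yes — a 40 bp product.

Primer 1 (TGAAGTTA) matches the top strand at positions 38–45; it acts as a forward primer.
Primer 2's reverse complement is CGTGACCAT, matching the top strand at positions 69–77; it acts as a reverse primer.
The 3' ends face each other across positions 38–77, giving a 40 bp product.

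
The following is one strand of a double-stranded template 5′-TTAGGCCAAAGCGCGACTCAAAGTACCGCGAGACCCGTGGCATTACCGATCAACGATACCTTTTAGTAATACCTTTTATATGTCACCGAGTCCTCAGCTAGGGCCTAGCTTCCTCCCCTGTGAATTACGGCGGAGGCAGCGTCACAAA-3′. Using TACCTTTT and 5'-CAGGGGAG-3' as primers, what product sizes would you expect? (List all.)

64 bp, 51 bp

The forward primer TACCTTTT matches the top strand at positions 57–64, 70–77.
The reverse primer's reverse complement is CTCCCCTG, matching at positions 113–120.
Each forward site pairs with the reverse site to give a product ending at position 120: sizes 64, 51 bp.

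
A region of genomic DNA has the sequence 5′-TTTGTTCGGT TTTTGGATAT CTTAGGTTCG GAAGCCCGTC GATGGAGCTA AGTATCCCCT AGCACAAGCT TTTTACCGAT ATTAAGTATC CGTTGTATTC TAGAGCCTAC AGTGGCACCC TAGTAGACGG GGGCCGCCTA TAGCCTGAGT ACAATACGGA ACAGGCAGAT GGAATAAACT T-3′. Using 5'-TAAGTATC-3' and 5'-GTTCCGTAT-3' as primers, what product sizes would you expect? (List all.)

114 bp, 80 bp

The forward primer TAAGTATC matches the top strand at positions 49–56, 83–90.
The reverse primer's reverse complement is ATACGGAAC, matching at positions 154–162.
Each forward site pairs with the reverse site to give a product ending at position 162: sizes 114, 80 bp.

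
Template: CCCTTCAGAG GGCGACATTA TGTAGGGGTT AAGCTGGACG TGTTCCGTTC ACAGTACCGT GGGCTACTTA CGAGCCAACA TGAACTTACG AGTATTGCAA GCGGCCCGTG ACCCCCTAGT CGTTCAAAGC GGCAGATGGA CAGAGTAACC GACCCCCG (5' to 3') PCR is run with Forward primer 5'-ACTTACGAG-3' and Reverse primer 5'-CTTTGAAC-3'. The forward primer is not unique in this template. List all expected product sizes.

64 bp, 46 bp

The forward primer ACTTACGAG matches the top strand at positions 66–74, 84–92.
The reverse primer's reverse complement is GTTCAAAG, matching at positions 122–129.
Each forward site pairs with the reverse site to give a product ending at position 129: sizes 64, 46 bp.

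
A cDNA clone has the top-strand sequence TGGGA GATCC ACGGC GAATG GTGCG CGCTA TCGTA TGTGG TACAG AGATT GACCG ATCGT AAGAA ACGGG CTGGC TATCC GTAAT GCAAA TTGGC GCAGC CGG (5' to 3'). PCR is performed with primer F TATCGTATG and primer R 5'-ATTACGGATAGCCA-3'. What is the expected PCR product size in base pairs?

Scanning the template, TATCGTATG occurs at positions 29–37; this primer anneals to the bottom strand there with its 3' end pointing downstream.
Taking the reverse complement of ATTACGGATAGCCA gives TGGCTATCCGTAAT, found at positions 72–85 on the template; the primer anneals here to the top strand with its 3' end pointing upstream.
Product length = (reverse-primer end) − (forward-primer start) + 1 = 85 − 29 + 1 = 57 bp.

57 bp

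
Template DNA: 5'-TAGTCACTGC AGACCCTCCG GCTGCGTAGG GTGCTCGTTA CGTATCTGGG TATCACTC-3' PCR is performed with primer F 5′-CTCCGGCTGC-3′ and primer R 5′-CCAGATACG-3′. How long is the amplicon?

Scanning the template, CTCCGGCTGC occurs at positions 16–25; this primer anneals to the bottom strand there with its 3' end pointing downstream.
Reverse complement of the reverse primer: CGTATCTGG. This occurs on the top strand at positions 41–49.
Amplicon spans positions 16–49: 34 bp.

34 bp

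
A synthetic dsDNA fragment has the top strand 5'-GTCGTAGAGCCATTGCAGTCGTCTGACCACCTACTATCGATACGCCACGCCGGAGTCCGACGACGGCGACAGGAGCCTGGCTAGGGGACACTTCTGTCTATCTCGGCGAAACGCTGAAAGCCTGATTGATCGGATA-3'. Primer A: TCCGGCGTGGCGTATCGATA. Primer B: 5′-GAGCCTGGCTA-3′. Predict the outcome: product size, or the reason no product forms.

No product — the primers' 3' ends point away from each other.

Primer A (TCCGGCGTGGCGTATCGATA) has reverse complement TATCGATACGCCACGCCGGA, which matches the top strand at positions 35–54; primer A anneals to the top strand there with its 3' end pointing upstream toward position 35.
Primer B (GAGCCTGGCTA) matches the top strand directly at positions 73–83; it anneals to the bottom strand with its 3' end pointing downstream toward position 83.
The 3' ends diverge (primer A extends toward position 1, primer B toward position 136), so the primers never converge on a shared product.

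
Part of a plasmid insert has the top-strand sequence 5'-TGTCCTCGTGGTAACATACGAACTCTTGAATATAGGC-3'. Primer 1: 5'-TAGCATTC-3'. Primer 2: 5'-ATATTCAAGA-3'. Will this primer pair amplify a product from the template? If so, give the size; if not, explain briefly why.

No product — primer 1 has no binding site in the template.

Primer 1 (TAGCATTC) does not match the top strand, and its reverse complement GAATGCTA does not match either.
With no annealing site for primer 1, no amplification occurs.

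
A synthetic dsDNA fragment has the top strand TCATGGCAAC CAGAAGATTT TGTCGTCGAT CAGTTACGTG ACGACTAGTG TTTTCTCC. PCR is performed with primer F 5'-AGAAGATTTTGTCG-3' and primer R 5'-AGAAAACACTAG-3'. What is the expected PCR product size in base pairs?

45 bp

Forward primer AGAAGATTTTGTCG is found on the top strand at positions 12–25.
The reverse primer's reverse complement is CTAGTGTTTTCT, which matches the template at positions 45–56.
The product runs from position 12 to position 56, so its length is 56 − 12 + 1 = 45 bp.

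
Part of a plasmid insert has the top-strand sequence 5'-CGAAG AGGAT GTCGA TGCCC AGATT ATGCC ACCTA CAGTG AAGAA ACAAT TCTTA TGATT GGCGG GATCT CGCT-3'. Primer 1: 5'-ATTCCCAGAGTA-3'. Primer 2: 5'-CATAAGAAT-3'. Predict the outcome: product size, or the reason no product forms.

No product — primer 1 has no binding site in the template.

Primer 1 (ATTCCCAGAGTA) does not match the top strand, and its reverse complement TACTCTGGGAAT does not match either.
With no annealing site for primer 1, no amplification occurs.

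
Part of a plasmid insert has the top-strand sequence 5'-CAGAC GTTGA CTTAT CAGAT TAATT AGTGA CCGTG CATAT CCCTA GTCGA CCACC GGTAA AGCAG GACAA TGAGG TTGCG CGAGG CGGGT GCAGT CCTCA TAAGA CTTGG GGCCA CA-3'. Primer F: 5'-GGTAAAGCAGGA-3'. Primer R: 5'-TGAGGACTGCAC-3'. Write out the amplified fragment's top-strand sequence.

5'-GGTAAAGCAGGACAATGAGGTTGCGCGAGGCGGGTGCAGTCCTCA-3'

Scanning the template, GGTAAAGCAGGA occurs at positions 56–67; this primer anneals to the bottom strand there with its 3' end pointing downstream.
Reverse complement of the reverse primer: GTGCAGTCCTCA. This occurs on the top strand at positions 89–100.
The product is the template from position 56 through 100 (45 bp).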